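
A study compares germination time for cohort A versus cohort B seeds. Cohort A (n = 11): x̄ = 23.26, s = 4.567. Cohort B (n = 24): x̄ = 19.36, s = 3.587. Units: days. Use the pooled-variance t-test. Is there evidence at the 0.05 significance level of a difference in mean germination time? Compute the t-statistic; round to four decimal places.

2.7394

Let group 1 = cohort A, group 2 = cohort B. H0: μ_1 = μ_2; H1: μ_1 ≠ μ_2 (two-sample pooled-variance t-test, two-sided).
s_p² = [(11−1)·4.567² + (24−1)·3.587²]/(11+24−2) = 15.2881
t = (23.26 − 19.36)/√[15.2881·(1/11 + 1/24)] = 2.7394
df = n₁ + n₂ − 2 = 33
Two-sided p-value ≈ 0.0098
Since p ≈ 0.0098 < α = 0.05, reject H0; the evidence is statistically significant.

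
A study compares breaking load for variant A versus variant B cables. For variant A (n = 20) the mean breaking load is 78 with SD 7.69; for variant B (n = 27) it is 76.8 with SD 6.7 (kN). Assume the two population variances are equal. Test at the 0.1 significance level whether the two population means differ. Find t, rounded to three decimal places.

Let group 1 = variant A, group 2 = variant B. H0: μ_1 = μ_2; H1: μ_1 ≠ μ_2 (two-sample pooled-variance t-test, two-sided).
s_p² = [(20−1)·7.69² + (27−1)·6.7²]/(20+27−2) = 50.905
t = (78 − 76.8)/√[50.905·(1/20 + 1/27)] = 0.570
df = n₁ + n₂ − 2 = 45
Two-sided p-value ≈ 0.571
Since p ≈ 0.571 > α = 0.1, fail to reject H0; the data do not provide sufficient evidence against H0.

0.570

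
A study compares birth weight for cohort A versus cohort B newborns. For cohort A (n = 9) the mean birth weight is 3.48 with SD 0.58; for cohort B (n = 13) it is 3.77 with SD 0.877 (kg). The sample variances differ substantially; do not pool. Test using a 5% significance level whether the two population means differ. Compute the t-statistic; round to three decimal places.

Let group 1 = cohort A, group 2 = cohort B. H0: μ_1 = μ_2; H1: μ_1 ≠ μ_2 (Welch's two-sample t-test, two-sided).
t = (x̄_1 − x̄_2)/√(s_1²/n_1 + s_2²/n_2) = (3.48 − 3.77)/√(0.58²/9 + 0.877²/13) = -0.933
Welch–Satterthwaite df ≈ 19.99
Two-sided p-value ≈ 0.3618
Since p ≈ 0.3618 > α = 0.05, fail to reject H0; the evidence is not statistically significant.

-0.933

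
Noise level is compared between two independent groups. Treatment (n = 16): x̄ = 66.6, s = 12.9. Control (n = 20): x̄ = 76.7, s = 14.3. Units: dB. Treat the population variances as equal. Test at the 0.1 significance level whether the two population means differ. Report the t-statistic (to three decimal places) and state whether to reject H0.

t = -2.198; reject H0

Let group 1 = treatment, group 2 = control. H0: μ_1 = μ_2; H1: μ_1 ≠ μ_2 (two-sample pooled-variance t-test, two-sided).
s_p² = [(16−1)·12.9² + (20−1)·14.3²]/(16+20−2) = 187.69
t = (66.6 − 76.7)/√[187.69·(1/16 + 1/20)] = -2.198
df = n₁ + n₂ − 2 = 34
Two-sided p-value ≈ 0.035
Since p ≈ 0.035 < α = 0.1, reject H0; the evidence is statistically significant.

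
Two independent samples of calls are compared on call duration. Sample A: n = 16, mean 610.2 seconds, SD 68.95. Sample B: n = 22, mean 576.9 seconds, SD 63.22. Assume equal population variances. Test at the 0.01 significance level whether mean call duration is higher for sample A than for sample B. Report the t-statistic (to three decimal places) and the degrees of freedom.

Let group 1 = sample A, group 2 = sample B. H0: μ_1 = μ_2; H1: μ_1 > μ_2 (two-sample pooled-variance t-test, right-tailed).
s_p² = [(16−1)·68.95² + (22−1)·63.22²]/(16+22−2) = 4312.32
t = (610.2 − 576.9)/√[4312.32·(1/16 + 1/22)] = 1.543
df = n₁ + n₂ − 2 = 36
p-value = P(T ≥ 1.543) ≈ 0.066
Since p ≈ 0.066 > α = 0.01, fail to reject H0; the evidence is not statistically significant.

t = 1.543, df = 36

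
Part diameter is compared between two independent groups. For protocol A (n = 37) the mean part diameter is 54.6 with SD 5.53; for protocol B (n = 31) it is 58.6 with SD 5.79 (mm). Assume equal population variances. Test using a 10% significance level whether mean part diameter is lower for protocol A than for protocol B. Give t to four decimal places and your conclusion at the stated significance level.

Let group 1 = protocol A, group 2 = protocol B. H0: μ_1 = μ_2; H1: μ_1 < μ_2 (two-sample pooled-variance t-test, left-tailed).
s_p² = [(37−1)·5.53² + (31−1)·5.79²]/(37+31−2) = 31.9187
t = (54.6 − 58.6)/√[31.9187·(1/37 + 1/31)] = -2.9078
df = n₁ + n₂ − 2 = 66
p-value = P(T ≤ -2.9078) ≈ 0.002
Since p ≈ 0.002 < α = 0.1, reject H0; the data support H1.

t = -2.9078; reject H0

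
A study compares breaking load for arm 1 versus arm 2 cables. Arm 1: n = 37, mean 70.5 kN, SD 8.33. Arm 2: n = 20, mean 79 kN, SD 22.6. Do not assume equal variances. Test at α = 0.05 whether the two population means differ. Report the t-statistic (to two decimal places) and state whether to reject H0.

t = -1.62; fail to reject H0

Let group 1 = arm 1, group 2 = arm 2. H0: μ_1 = μ_2; H1: μ_1 ≠ μ_2 (Welch's two-sample t-test, two-sided).
t = (x̄_1 − x̄_2)/√(s_1²/n_1 + s_2²/n_2) = (70.5 − 79)/√(8.33²/37 + 22.6²/20) = -1.62
Welch–Satterthwaite df ≈ 21.83
Two-sided p-value ≈ 0.1188
Since p ≈ 0.1188 > α = 0.05, fail to reject H0; the data do not provide sufficient evidence against H0.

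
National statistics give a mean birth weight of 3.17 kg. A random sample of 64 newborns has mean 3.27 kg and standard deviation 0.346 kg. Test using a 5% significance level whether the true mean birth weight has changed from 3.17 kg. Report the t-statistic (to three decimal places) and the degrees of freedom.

t = 2.312, df = 63

H0: μ = 3.17; H1: μ ≠ 3.17 (one-sample t-test, two-sided).
t = (x̄ − μ₀)/(s/√n) = (3.27 − 3.17)/(0.346/√64) = 2.312
df = n − 1 = 63
Two-sided p-value ≈ 0.0241
Since p ≈ 0.0241 < α = 0.05, reject H0; the evidence is statistically significant.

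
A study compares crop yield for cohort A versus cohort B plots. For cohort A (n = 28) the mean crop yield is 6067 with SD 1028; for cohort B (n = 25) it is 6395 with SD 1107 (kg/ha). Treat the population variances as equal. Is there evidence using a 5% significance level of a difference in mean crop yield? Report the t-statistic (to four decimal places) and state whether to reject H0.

Let group 1 = cohort A, group 2 = cohort B. H0: μ_1 = μ_2; H1: μ_1 ≠ μ_2 (two-sample pooled-variance t-test, two-sided).
s_p² = [(28−1)·1028² + (25−1)·1107²]/(28+25−2) = 1136160
t = (6067 − 6395)/√[1136160·(1/28 + 1/25)] = -1.1183
df = n₁ + n₂ − 2 = 51
Two-sided p-value ≈ 0.2687
Since p ≈ 0.2687 > α = 0.05, fail to reject H0; the evidence is not statistically significant.

t = -1.1183; fail to reject H0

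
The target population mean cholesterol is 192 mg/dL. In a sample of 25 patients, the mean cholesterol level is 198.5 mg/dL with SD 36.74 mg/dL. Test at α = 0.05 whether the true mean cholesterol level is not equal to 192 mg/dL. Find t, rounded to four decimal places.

H0: μ = 192; H1: μ ≠ 192 (one-sample t-test, two-sided).
t = (x̄ − μ₀)/(s/√n) = (198.5 − 192)/(36.74/√25) = 0.8846
df = n − 1 = 24
Two-sided p-value ≈ 0.3852
Since p ≈ 0.3852 > α = 0.05, fail to reject H0; the data do not provide sufficient evidence against H0.

0.8846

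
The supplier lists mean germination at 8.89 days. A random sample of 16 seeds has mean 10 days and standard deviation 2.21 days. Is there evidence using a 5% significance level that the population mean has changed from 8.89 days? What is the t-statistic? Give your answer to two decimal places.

2.01

H0: μ = 8.89; H1: μ ≠ 8.89 (one-sample t-test, two-sided).
t = (x̄ − μ₀)/(s/√n) = (10 − 8.89)/(2.21/√16) = 2.01
df = n − 1 = 15
Two-sided p-value ≈ 0.063
Since p ≈ 0.063 > α = 0.05, fail to reject H0; the data do not provide sufficient evidence against H0.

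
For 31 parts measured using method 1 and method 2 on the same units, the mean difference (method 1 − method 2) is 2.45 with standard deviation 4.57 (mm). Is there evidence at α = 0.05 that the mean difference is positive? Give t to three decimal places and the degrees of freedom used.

H0: μ_d = 0; H1: μ_d > 0 (paired t-test on the differences, right-tailed).
t = d̄/(s_d/√n) = 2.45/(4.57/√31) = 2.985
df = n − 1 = 30
p-value = P(T ≥ 2.985) ≈ 0.003
Since p ≈ 0.003 < α = 0.05, reject H0; the data support H1.

t = 2.985, df = 30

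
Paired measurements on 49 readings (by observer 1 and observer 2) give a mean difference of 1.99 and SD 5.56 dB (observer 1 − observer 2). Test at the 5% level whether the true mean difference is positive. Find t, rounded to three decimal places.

H0: μ_d = 0; H1: μ_d > 0 (paired t-test on the differences, right-tailed).
t = d̄/(s_d/√n) = 1.99/(5.56/√49) = 2.505
df = n − 1 = 48
p-value = P(T ≥ 2.505) ≈ 0.0078
Since p ≈ 0.0078 < α = 0.05, reject H0; the data support H1.

2.505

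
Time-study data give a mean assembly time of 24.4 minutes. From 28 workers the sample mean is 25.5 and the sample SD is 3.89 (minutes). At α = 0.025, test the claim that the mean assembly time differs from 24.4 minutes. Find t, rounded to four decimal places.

1.4963

H0: μ = 24.4; H1: μ ≠ 24.4 (one-sample t-test, two-sided).
t = (x̄ − μ₀)/(s/√n) = (25.5 − 24.4)/(3.89/√28) = 1.4963
df = n − 1 = 27
Two-sided p-value ≈ 0.146
Since p ≈ 0.146 > α = 0.025, fail to reject H0; the data do not provide sufficient evidence against H0.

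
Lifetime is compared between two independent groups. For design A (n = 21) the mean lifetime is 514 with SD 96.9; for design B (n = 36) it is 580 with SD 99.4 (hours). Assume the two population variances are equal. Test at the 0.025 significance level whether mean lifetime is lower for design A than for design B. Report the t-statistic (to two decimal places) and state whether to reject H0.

t = -2.44; reject H0

Let group 1 = design A, group 2 = design B. H0: μ_1 = μ_2; H1: μ_1 < μ_2 (two-sample pooled-variance t-test, left-tailed).
s_p² = [(21−1)·96.9² + (36−1)·99.4²]/(21+36−2) = 9701.91
t = (514 − 580)/√[9701.91·(1/21 + 1/36)] = -2.44
df = n₁ + n₂ − 2 = 55
p-value = P(T ≤ -2.44) ≈ 0.0090
Since p ≈ 0.0090 < α = 0.025, reject H0; the evidence is statistically significant.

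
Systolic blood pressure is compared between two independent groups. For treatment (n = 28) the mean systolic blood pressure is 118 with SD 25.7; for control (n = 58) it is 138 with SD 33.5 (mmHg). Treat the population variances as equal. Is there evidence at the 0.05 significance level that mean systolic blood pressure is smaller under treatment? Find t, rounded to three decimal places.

-2.785

Let group 1 = treatment, group 2 = control. H0: μ_1 = μ_2; H1: μ_1 < μ_2 (two-sample pooled-variance t-test, left-tailed).
s_p² = [(28−1)·25.7² + (58−1)·33.5²]/(28+58−2) = 973.827
t = (118 − 138)/√[973.827·(1/28 + 1/58)] = -2.785
df = n₁ + n₂ − 2 = 84
p-value = P(T ≤ -2.785) ≈ 0.0033
Since p ≈ 0.0033 < α = 0.05, reject H0; the evidence is statistically significant.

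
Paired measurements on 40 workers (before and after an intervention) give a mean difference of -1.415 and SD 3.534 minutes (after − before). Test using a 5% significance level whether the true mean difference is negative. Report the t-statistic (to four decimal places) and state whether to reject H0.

H0: μ_d = 0; H1: μ_d < 0 (paired t-test on the differences, left-tailed).
t = d̄/(s_d/√n) = -1.415/(3.534/√40) = -2.5323
df = n − 1 = 39
p-value = P(T ≤ -2.5323) ≈ 0.008
Since p ≈ 0.008 < α = 0.05, reject H0; the evidence is statistically significant.

t = -2.5323; reject H0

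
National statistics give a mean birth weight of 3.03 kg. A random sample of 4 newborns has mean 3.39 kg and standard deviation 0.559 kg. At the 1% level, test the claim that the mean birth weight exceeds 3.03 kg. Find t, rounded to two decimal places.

H0: μ = 3.03; H1: μ > 3.03 (one-sample t-test, right-tailed).
t = (x̄ − μ₀)/(s/√n) = (3.39 − 3.03)/(0.559/√4) = 1.29
df = n − 1 = 3
p-value = P(T ≥ 1.29) ≈ 0.144
Since p ≈ 0.144 > α = 0.01, fail to reject H0; the data do not provide sufficient evidence against H0.

1.29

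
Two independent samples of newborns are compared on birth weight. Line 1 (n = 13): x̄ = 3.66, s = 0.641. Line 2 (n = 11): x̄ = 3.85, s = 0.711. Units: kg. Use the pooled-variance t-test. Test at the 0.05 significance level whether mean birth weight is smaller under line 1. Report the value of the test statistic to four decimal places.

-0.6884

Let group 1 = line 1, group 2 = line 2. H0: μ_1 = μ_2; H1: μ_1 < μ_2 (two-sample pooled-variance t-test, left-tailed).
s_p² = [(13−1)·0.641² + (11−1)·0.711²]/(13+11−2) = 0.453899
t = (3.66 − 3.85)/√[0.453899·(1/13 + 1/11)] = -0.6884
df = n₁ + n₂ − 2 = 22
p-value = P(T ≤ -0.6884) ≈ 0.2492
Since p ≈ 0.2492 > α = 0.05, fail to reject H0; the evidence is not statistically significant.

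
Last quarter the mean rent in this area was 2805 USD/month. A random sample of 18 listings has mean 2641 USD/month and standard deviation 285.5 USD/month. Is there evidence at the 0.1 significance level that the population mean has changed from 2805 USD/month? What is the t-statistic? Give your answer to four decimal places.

-2.4371

H0: μ = 2805; H1: μ ≠ 2805 (one-sample t-test, two-sided).
t = (x̄ − μ₀)/(s/√n) = (2641 − 2805)/(285.5/√18) = -2.4371
df = n − 1 = 17
Two-sided p-value ≈ 0.026
Since p ≈ 0.026 < α = 0.1, reject H0; the evidence is statistically significant.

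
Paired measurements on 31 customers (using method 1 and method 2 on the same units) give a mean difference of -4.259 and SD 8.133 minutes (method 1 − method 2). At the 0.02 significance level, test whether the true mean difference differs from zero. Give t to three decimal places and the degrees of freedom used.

H0: μ_d = 0; H1: μ_d ≠ 0 (paired t-test on the differences, two-sided).
t = d̄/(s_d/√n) = -4.259/(8.133/√31) = -2.916
df = n − 1 = 30
Two-sided p-value ≈ 0.0067
Since p ≈ 0.0067 < α = 0.02, reject H0; the evidence is statistically significant.

t = -2.916, df = 30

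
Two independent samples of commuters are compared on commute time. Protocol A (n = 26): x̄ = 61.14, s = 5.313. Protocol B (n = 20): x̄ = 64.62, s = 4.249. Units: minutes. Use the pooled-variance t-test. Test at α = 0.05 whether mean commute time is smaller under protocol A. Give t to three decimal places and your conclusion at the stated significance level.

t = -2.397; reject H0

Let group 1 = protocol A, group 2 = protocol B. H0: μ_1 = μ_2; H1: μ_1 < μ_2 (two-sample pooled-variance t-test, left-tailed).
s_p² = [(26−1)·5.313² + (20−1)·4.249²]/(26+20−2) = 23.8347
t = (61.14 − 64.62)/√[23.8347·(1/26 + 1/20)] = -2.397
df = n₁ + n₂ − 2 = 44
p-value = P(T ≤ -2.397) ≈ 0.0104
Since p ≈ 0.0104 < α = 0.05, reject H0; the evidence is statistically significant.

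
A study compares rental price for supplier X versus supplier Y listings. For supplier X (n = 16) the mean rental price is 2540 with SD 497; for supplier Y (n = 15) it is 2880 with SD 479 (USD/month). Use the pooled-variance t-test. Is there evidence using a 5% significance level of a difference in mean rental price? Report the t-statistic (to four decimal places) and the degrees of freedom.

t = -1.9370, df = 29

Let group 1 = supplier X, group 2 = supplier Y. H0: μ_1 = μ_2; H1: μ_1 ≠ μ_2 (two-sample pooled-variance t-test, two-sided).
s_p² = [(16−1)·497² + (15−1)·479²]/(16+15−2) = 238528
t = (2540 − 2880)/√[238528·(1/16 + 1/15)] = -1.9370
df = n₁ + n₂ − 2 = 29
Two-sided p-value ≈ 0.0625
Since p ≈ 0.0625 > α = 0.05, fail to reject H0; the evidence is not statistically significant.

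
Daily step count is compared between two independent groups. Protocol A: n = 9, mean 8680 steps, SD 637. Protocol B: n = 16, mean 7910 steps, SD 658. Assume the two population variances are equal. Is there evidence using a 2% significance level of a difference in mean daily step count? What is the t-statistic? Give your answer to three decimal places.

2.840

Let group 1 = protocol A, group 2 = protocol B. H0: μ_1 = μ_2; H1: μ_1 ≠ μ_2 (two-sample pooled-variance t-test, two-sided).
s_p² = [(9−1)·637² + (16−1)·658²]/(9+16−2) = 423505
t = (8680 − 7910)/√[423505·(1/9 + 1/16)] = 2.840
df = n₁ + n₂ − 2 = 23
Two-sided p-value ≈ 0.0093
Since p ≈ 0.0093 < α = 0.02, reject H0; the evidence is statistically significant.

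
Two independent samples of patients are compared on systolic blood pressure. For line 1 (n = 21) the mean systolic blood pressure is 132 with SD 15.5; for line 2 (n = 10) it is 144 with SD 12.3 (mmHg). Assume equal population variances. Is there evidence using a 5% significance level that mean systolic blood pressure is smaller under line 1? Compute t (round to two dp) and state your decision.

t = -2.14; reject H0

Let group 1 = line 1, group 2 = line 2. H0: μ_1 = μ_2; H1: μ_1 < μ_2 (two-sample pooled-variance t-test, left-tailed).
s_p² = [(21−1)·15.5² + (10−1)·12.3²]/(21+10−2) = 212.642
t = (132 − 144)/√[212.642·(1/21 + 1/10)] = -2.14
df = n₁ + n₂ − 2 = 29
p-value = P(T ≤ -2.14) ≈ 0.0204
Since p ≈ 0.0204 < α = 0.05, reject H0; the evidence is statistically significant.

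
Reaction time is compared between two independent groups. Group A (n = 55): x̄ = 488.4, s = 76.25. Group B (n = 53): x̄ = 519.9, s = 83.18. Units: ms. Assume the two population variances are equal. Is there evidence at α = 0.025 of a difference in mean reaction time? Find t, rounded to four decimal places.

Let group 1 = group A, group 2 = group B. H0: μ_1 = μ_2; H1: μ_1 ≠ μ_2 (two-sample pooled-variance t-test, two-sided).
s_p² = [(55−1)·76.25² + (53−1)·83.18²]/(55+53−2) = 6356.06
t = (488.4 − 519.9)/√[6356.06·(1/55 + 1/53)] = -2.0527
df = n₁ + n₂ − 2 = 106
Two-sided p-value ≈ 0.043
Since p ≈ 0.043 > α = 0.025, fail to reject H0; the evidence is not statistically significant.

-2.0527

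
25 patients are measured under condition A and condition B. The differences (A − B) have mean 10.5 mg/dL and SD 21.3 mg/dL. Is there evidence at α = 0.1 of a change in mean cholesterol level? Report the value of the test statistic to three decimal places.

H0: μ_d = 0; H1: μ_d ≠ 0 (paired t-test on the differences, two-sided).
t = d̄/(s_d/√n) = 10.5/(21.3/√25) = 2.465
df = n − 1 = 24
Two-sided p-value ≈ 0.021
Since p ≈ 0.021 < α = 0.1, reject H0; the evidence is statistically significant.

2.465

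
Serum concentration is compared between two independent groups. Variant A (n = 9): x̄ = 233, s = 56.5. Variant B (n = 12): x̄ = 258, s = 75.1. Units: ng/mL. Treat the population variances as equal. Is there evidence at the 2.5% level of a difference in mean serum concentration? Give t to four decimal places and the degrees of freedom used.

t = -0.8351, df = 19

Let group 1 = variant A, group 2 = variant B. H0: μ_1 = μ_2; H1: μ_1 ≠ μ_2 (two-sample pooled-variance t-test, two-sided).
s_p² = [(9−1)·56.5² + (12−1)·75.1²]/(9+12−2) = 4609.37
t = (233 − 258)/√[4609.37·(1/9 + 1/12)] = -0.8351
df = n₁ + n₂ − 2 = 19
Two-sided p-value ≈ 0.4141
Since p ≈ 0.4141 > α = 0.025, fail to reject H0; the evidence is not statistically significant.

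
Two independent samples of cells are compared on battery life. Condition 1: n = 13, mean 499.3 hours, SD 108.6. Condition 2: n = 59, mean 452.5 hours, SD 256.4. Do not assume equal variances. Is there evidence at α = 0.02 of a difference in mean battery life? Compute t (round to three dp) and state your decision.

Let group 1 = condition 1, group 2 = condition 2. H0: μ_1 = μ_2; H1: μ_1 ≠ μ_2 (Welch's two-sample t-test, two-sided).
t = (x̄_1 − x̄_2)/√(s_1²/n_1 + s_2²/n_2) = (499.3 − 452.5)/√(108.6²/13 + 256.4²/59) = 1.041
Welch–Satterthwaite df ≈ 45.41
Two-sided p-value ≈ 0.303
Since p ≈ 0.303 > α = 0.02, fail to reject H0; the data do not provide sufficient evidence against H0.

t = 1.041; fail to reject H0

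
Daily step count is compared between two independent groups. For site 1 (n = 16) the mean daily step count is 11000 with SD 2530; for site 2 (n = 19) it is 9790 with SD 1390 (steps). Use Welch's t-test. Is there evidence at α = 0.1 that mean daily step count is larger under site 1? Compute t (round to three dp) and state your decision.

Let group 1 = site 1, group 2 = site 2. H0: μ_1 = μ_2; H1: μ_1 > μ_2 (Welch's two-sample t-test, right-tailed).
t = (x̄_1 − x̄_2)/√(s_1²/n_1 + s_2²/n_2) = (11000 − 9790)/√(2530²/16 + 1390²/19) = 1.708
Welch–Satterthwaite df ≈ 22.39
p-value = P(T ≥ 1.708) ≈ 0.051
Since p ≈ 0.051 < α = 0.1, reject H0; the data support H1.

t = 1.708; reject H0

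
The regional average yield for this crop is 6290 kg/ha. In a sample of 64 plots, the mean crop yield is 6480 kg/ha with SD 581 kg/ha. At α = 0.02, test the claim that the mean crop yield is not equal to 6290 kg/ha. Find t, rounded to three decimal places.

H0: μ = 6290; H1: μ ≠ 6290 (one-sample t-test, two-sided).
t = (x̄ − μ₀)/(s/√n) = (6480 − 6290)/(581/√64) = 2.616
df = n − 1 = 63
Two-sided p-value ≈ 0.011
Since p ≈ 0.011 < α = 0.02, reject H0; the evidence is statistically significant.

2.616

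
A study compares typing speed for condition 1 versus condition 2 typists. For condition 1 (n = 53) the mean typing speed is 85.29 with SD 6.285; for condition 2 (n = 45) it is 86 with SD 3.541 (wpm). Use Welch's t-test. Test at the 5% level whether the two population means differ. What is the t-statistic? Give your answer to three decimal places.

-0.702

Let group 1 = condition 1, group 2 = condition 2. H0: μ_1 = μ_2; H1: μ_1 ≠ μ_2 (Welch's two-sample t-test, two-sided).
t = (x̄_1 − x̄_2)/√(s_1²/n_1 + s_2²/n_2) = (85.29 − 86)/√(6.285²/53 + 3.541²/45) = -0.702
Welch–Satterthwaite df ≈ 84.23
Two-sided p-value ≈ 0.4848
Since p ≈ 0.4848 > α = 0.05, fail to reject H0; the data do not provide sufficient evidence against H0.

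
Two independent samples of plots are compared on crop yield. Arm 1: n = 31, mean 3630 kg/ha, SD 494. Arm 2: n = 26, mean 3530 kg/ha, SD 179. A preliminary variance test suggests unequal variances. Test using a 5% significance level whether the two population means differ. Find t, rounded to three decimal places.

1.048

Let group 1 = arm 1, group 2 = arm 2. H0: μ_1 = μ_2; H1: μ_1 ≠ μ_2 (Welch's two-sample t-test, two-sided).
t = (x̄_1 − x̄_2)/√(s_1²/n_1 + s_2²/n_2) = (3630 − 3530)/√(494²/31 + 179²/26) = 1.048
Welch–Satterthwaite df ≈ 38.98
Two-sided p-value ≈ 0.3011
Since p ≈ 0.3011 > α = 0.05, fail to reject H0; the evidence is not statistically significant.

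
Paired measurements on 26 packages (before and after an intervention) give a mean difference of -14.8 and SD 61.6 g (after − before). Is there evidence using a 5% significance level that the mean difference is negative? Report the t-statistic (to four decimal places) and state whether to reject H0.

H0: μ_d = 0; H1: μ_d < 0 (paired t-test on the differences, left-tailed).
t = d̄/(s_d/√n) = -14.8/(61.6/√26) = -1.2251
df = n − 1 = 25
p-value = P(T ≤ -1.2251) ≈ 0.1160
Since p ≈ 0.1160 > α = 0.05, fail to reject H0; the data do not provide sufficient evidence against H0.

t = -1.2251; fail to reject H0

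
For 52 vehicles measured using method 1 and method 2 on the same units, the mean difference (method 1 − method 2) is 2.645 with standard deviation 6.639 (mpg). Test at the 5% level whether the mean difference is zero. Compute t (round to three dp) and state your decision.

H0: μ_d = 0; H1: μ_d ≠ 0 (paired t-test on the differences, two-sided).
t = d̄/(s_d/√n) = 2.645/(6.639/√52) = 2.873
df = n − 1 = 51
Two-sided p-value ≈ 0.0059
Since p ≈ 0.0059 < α = 0.05, reject H0; the data support H1.

t = 2.873; reject H0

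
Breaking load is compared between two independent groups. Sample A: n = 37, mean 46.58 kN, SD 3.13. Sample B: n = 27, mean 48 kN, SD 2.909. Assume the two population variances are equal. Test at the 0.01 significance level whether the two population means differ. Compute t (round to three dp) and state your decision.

t = -1.846; fail to reject H0

Let group 1 = sample A, group 2 = sample B. H0: μ_1 = μ_2; H1: μ_1 ≠ μ_2 (two-sample pooled-variance t-test, two-sided).
s_p² = [(37−1)·3.13² + (27−1)·2.909²]/(37+27−2) = 9.23722
t = (46.58 − 48)/√[9.23722·(1/37 + 1/27)] = -1.846
df = n₁ + n₂ − 2 = 62
Two-sided p-value ≈ 0.0697
Since p ≈ 0.0697 > α = 0.01, fail to reject H0; the evidence is not statistically significant.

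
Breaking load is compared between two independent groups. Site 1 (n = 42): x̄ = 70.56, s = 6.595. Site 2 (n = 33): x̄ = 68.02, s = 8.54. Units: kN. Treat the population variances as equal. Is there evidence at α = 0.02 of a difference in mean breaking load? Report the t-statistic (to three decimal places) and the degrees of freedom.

Let group 1 = site 1, group 2 = site 2. H0: μ_1 = μ_2; H1: μ_1 ≠ μ_2 (two-sample pooled-variance t-test, two-sided).
s_p² = [(42−1)·6.595² + (33−1)·8.54²]/(42+33−2) = 56.3982
t = (70.56 − 68.02)/√[56.3982·(1/42 + 1/33)] = 1.454
df = n₁ + n₂ − 2 = 73
Two-sided p-value ≈ 0.150
Since p ≈ 0.150 > α = 0.02, fail to reject H0; the evidence is not statistically significant.

t = 1.454, df = 73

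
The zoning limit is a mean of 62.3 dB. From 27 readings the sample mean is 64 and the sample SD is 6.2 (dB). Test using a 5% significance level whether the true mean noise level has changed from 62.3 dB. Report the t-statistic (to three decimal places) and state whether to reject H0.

t = 1.425; fail to reject H0

H0: μ = 62.3; H1: μ ≠ 62.3 (one-sample t-test, two-sided).
t = (x̄ − μ₀)/(s/√n) = (64 − 62.3)/(6.2/√27) = 1.425
df = n − 1 = 26
Two-sided p-value ≈ 0.166
Since p ≈ 0.166 > α = 0.05, fail to reject H0; the data do not provide sufficient evidence against H0.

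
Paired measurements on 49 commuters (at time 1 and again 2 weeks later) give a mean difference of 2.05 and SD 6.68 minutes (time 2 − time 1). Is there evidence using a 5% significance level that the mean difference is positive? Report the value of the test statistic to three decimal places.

H0: μ_d = 0; H1: μ_d > 0 (paired t-test on the differences, right-tailed).
t = d̄/(s_d/√n) = 2.05/(6.68/√49) = 2.148
df = n − 1 = 48
p-value = P(T ≥ 2.148) ≈ 0.0184
Since p ≈ 0.0184 < α = 0.05, reject H0; the data support H1.

2.148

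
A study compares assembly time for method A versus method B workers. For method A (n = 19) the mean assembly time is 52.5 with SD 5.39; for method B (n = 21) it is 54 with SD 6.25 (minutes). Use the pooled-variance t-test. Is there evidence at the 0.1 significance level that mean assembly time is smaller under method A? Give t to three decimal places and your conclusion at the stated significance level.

Let group 1 = method A, group 2 = method B. H0: μ_1 = μ_2; H1: μ_1 < μ_2 (two-sample pooled-variance t-test, left-tailed).
s_p² = [(19−1)·5.39² + (21−1)·6.25²]/(19+21−2) = 34.3207
t = (52.5 − 54)/√[34.3207·(1/19 + 1/21)] = -0.809
df = n₁ + n₂ − 2 = 38
p-value = P(T ≤ -0.809) ≈ 0.2119
Since p ≈ 0.2119 > α = 0.1, fail to reject H0; the evidence is not statistically significant.

t = -0.809; fail to reject H0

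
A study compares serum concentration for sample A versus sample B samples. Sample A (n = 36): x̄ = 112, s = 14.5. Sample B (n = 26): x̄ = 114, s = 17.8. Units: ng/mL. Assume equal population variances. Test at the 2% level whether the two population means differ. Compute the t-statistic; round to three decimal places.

-0.487

Let group 1 = sample A, group 2 = sample B. H0: μ_1 = μ_2; H1: μ_1 ≠ μ_2 (two-sample pooled-variance t-test, two-sided).
s_p² = [(36−1)·14.5² + (26−1)·17.8²]/(36+26−2) = 254.662
t = (112 − 114)/√[254.662·(1/36 + 1/26)] = -0.487
df = n₁ + n₂ − 2 = 60
Two-sided p-value ≈ 0.628
Since p ≈ 0.628 > α = 0.02, fail to reject H0; the evidence is not statistically significant.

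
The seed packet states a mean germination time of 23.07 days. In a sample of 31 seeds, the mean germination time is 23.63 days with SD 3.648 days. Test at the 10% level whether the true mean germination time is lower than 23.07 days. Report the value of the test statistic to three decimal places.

H0: μ = 23.07; H1: μ < 23.07 (one-sample t-test, left-tailed).
t = (x̄ − μ₀)/(s/√n) = (23.63 − 23.07)/(3.648/√31) = 0.855
df = n − 1 = 30
p-value = P(T ≤ 0.855) ≈ 0.800
Since p ≈ 0.800 > α = 0.1, fail to reject H0; the evidence is not statistically significant.

0.855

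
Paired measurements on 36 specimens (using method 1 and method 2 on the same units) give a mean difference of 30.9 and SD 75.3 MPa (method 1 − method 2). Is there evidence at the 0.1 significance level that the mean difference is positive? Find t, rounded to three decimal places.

2.462

H0: μ_d = 0; H1: μ_d > 0 (paired t-test on the differences, right-tailed).
t = d̄/(s_d/√n) = 30.9/(75.3/√36) = 2.462
df = n − 1 = 35
p-value = P(T ≥ 2.462) ≈ 0.009
Since p ≈ 0.009 < α = 0.1, reject H0; the data support H1.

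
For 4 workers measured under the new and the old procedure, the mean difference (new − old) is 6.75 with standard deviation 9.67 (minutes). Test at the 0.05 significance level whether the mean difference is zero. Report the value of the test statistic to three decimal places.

1.396

H0: μ_d = 0; H1: μ_d ≠ 0 (paired t-test on the differences, two-sided).
t = d̄/(s_d/√n) = 6.75/(9.67/√4) = 1.396
df = n − 1 = 3
Two-sided p-value ≈ 0.2571
Since p ≈ 0.2571 > α = 0.05, fail to reject H0; the data do not provide sufficient evidence against H0.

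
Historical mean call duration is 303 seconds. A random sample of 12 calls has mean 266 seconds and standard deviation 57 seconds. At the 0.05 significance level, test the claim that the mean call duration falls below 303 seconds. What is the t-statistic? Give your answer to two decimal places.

-2.25

H0: μ = 303; H1: μ < 303 (one-sample t-test, left-tailed).
t = (x̄ − μ₀)/(s/√n) = (266 − 303)/(57/√12) = -2.25
df = n − 1 = 11
p-value = P(T ≤ -2.25) ≈ 0.0230
Since p ≈ 0.0230 < α = 0.05, reject H0; the data support H1.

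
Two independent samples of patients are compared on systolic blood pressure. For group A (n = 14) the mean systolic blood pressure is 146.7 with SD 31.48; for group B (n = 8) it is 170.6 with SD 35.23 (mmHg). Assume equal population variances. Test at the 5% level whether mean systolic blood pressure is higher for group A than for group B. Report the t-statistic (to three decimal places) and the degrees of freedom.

t = -1.642, df = 20

Let group 1 = group A, group 2 = group B. H0: μ_1 = μ_2; H1: μ_1 > μ_2 (two-sample pooled-variance t-test, right-tailed).
s_p² = [(14−1)·31.48² + (8−1)·35.23²]/(14+8−2) = 1078.55
t = (146.7 − 170.6)/√[1078.55·(1/14 + 1/8)] = -1.642
df = n₁ + n₂ − 2 = 20
p-value = P(T ≥ -1.642) ≈ 0.9419
Since p ≈ 0.9419 > α = 0.05, fail to reject H0; the data do not provide sufficient evidence against H0.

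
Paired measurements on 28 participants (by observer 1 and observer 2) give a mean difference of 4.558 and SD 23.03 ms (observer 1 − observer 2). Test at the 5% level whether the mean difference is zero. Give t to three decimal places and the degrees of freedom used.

t = 1.047, df = 27

H0: μ_d = 0; H1: μ_d ≠ 0 (paired t-test on the differences, two-sided).
t = d̄/(s_d/√n) = 4.558/(23.03/√28) = 1.047
df = n − 1 = 27
Two-sided p-value ≈ 0.3043
Since p ≈ 0.3043 > α = 0.05, fail to reject H0; the evidence is not statistically significant.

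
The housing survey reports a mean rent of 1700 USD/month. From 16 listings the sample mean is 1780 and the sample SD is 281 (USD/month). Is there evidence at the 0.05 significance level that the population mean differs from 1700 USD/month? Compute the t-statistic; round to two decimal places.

1.14

H0: μ = 1700; H1: μ ≠ 1700 (one-sample t-test, two-sided).
t = (x̄ − μ₀)/(s/√n) = (1780 − 1700)/(281/√16) = 1.14
df = n − 1 = 15
Two-sided p-value ≈ 0.273
Since p ≈ 0.273 > α = 0.05, fail to reject H0; the evidence is not statistically significant.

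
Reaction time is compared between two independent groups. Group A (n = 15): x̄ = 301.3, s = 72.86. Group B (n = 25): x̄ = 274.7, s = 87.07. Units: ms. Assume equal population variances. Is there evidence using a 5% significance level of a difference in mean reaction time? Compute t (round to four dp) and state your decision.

Let group 1 = group A, group 2 = group B. H0: μ_1 = μ_2; H1: μ_1 ≠ μ_2 (two-sample pooled-variance t-test, two-sided).
s_p² = [(15−1)·72.86² + (25−1)·87.07²]/(15+25−2) = 6743.91
t = (301.3 − 274.7)/√[6743.91·(1/15 + 1/25)] = 0.9918
df = n₁ + n₂ − 2 = 38
Two-sided p-value ≈ 0.328
Since p ≈ 0.328 > α = 0.05, fail to reject H0; the evidence is not statistically significant.

t = 0.9918; fail to reject H0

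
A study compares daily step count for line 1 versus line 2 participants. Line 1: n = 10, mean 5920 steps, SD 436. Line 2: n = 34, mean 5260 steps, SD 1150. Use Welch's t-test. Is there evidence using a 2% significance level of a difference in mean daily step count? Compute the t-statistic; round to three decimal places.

Let group 1 = line 1, group 2 = line 2. H0: μ_1 = μ_2; H1: μ_1 ≠ μ_2 (Welch's two-sample t-test, two-sided).
t = (x̄_1 − x̄_2)/√(s_1²/n_1 + s_2²/n_2) = (5920 − 5260)/√(436²/10 + 1150²/34) = 2.743
Welch–Satterthwaite df ≈ 38.99
Two-sided p-value ≈ 0.009
Since p ≈ 0.009 < α = 0.02, reject H0; the data support H1.

2.743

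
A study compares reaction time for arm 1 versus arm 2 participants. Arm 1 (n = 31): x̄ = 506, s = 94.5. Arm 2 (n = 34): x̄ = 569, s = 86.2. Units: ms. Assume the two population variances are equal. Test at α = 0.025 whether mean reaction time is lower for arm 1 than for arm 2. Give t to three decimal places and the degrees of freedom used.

t = -2.811, df = 63

Let group 1 = arm 1, group 2 = arm 2. H0: μ_1 = μ_2; H1: μ_1 < μ_2 (two-sample pooled-variance t-test, left-tailed).
s_p² = [(31−1)·94.5² + (34−1)·86.2²]/(31+34−2) = 8144.64
t = (506 − 569)/√[8144.64·(1/31 + 1/34)] = -2.811
df = n₁ + n₂ − 2 = 63
p-value = P(T ≤ -2.811) ≈ 0.0033
Since p ≈ 0.0033 < α = 0.025, reject H0; the data support H1.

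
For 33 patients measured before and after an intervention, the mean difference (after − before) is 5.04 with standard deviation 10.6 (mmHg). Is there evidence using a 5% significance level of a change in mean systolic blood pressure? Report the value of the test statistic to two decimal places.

2.73

H0: μ_d = 0; H1: μ_d ≠ 0 (paired t-test on the differences, two-sided).
t = d̄/(s_d/√n) = 5.04/(10.6/√33) = 2.73
df = n − 1 = 32
Two-sided p-value ≈ 0.0102
Since p ≈ 0.0102 < α = 0.05, reject H0; the data support H1.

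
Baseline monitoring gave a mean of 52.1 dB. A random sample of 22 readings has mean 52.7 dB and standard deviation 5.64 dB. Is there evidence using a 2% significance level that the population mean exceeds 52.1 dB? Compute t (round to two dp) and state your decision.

t = 0.50; fail to reject H0

H0: μ = 52.1; H1: μ > 52.1 (one-sample t-test, right-tailed).
t = (x̄ − μ₀)/(s/√n) = (52.7 − 52.1)/(5.64/√22) = 0.50
df = n − 1 = 21
p-value = P(T ≥ 0.50) ≈ 0.3115
Since p ≈ 0.3115 > α = 0.02, fail to reject H0; the data do not provide sufficient evidence against H0.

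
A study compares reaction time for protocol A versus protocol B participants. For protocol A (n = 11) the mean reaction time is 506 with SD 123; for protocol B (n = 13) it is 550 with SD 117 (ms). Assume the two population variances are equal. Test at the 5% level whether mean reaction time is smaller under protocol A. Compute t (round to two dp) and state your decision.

t = -0.90; fail to reject H0

Let group 1 = protocol A, group 2 = protocol B. H0: μ_1 = μ_2; H1: μ_1 < μ_2 (two-sample pooled-variance t-test, left-tailed).
s_p² = [(11−1)·123² + (13−1)·117²]/(11+13−2) = 14343.5
t = (506 − 550)/√[14343.5·(1/11 + 1/13)] = -0.90
df = n₁ + n₂ − 2 = 22
p-value = P(T ≤ -0.90) ≈ 0.190
Since p ≈ 0.190 > α = 0.05, fail to reject H0; the evidence is not statistically significant.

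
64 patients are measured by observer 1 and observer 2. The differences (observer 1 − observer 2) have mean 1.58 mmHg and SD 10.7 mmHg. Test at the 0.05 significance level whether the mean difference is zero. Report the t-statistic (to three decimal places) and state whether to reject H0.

t = 1.181; fail to reject H0

H0: μ_d = 0; H1: μ_d ≠ 0 (paired t-test on the differences, two-sided).
t = d̄/(s_d/√n) = 1.58/(10.7/√64) = 1.181
df = n − 1 = 63
Two-sided p-value ≈ 0.2419
Since p ≈ 0.2419 > α = 0.05, fail to reject H0; the evidence is not statistically significant.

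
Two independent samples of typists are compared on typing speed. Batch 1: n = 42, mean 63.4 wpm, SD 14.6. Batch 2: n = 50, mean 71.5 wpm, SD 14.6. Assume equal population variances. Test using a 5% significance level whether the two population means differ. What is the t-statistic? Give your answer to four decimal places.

-2.6506

Let group 1 = batch 1, group 2 = batch 2. H0: μ_1 = μ_2; H1: μ_1 ≠ μ_2 (two-sample pooled-variance t-test, two-sided).
s_p² = [(42−1)·14.6² + (50−1)·14.6²]/(42+50−2) = 213.16
t = (63.4 − 71.5)/√[213.16·(1/42 + 1/50)] = -2.6506
df = n₁ + n₂ − 2 = 90
Two-sided p-value ≈ 0.0095
Since p ≈ 0.0095 < α = 0.05, reject H0; the data support H1.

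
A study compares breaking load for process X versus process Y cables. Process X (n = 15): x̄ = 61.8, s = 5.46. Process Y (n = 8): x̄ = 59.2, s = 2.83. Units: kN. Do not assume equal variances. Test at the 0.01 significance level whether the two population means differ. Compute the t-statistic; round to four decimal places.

Let group 1 = process X, group 2 = process Y. H0: μ_1 = μ_2; H1: μ_1 ≠ μ_2 (Welch's two-sample t-test, two-sided).
t = (x̄_1 − x̄_2)/√(s_1²/n_1 + s_2²/n_2) = (61.8 − 59.2)/√(5.46²/15 + 2.83²/8) = 1.5040
Welch–Satterthwaite df ≈ 21.00
Two-sided p-value ≈ 0.1475
Since p ≈ 0.1475 > α = 0.01, fail to reject H0; the evidence is not statistically significant.

1.5040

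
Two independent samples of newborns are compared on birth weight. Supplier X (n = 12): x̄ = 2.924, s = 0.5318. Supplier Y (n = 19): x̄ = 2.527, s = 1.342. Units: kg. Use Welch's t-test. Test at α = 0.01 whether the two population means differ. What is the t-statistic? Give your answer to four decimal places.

Let group 1 = supplier X, group 2 = supplier Y. H0: μ_1 = μ_2; H1: μ_1 ≠ μ_2 (Welch's two-sample t-test, two-sided).
t = (x̄_1 − x̄_2)/√(s_1²/n_1 + s_2²/n_2) = (2.924 − 2.527)/√(0.5318²/12 + 1.342²/19) = 1.1540
Welch–Satterthwaite df ≈ 25.49
Two-sided p-value ≈ 0.259
Since p ≈ 0.259 > α = 0.01, fail to reject H0; the evidence is not statistically significant.

1.1540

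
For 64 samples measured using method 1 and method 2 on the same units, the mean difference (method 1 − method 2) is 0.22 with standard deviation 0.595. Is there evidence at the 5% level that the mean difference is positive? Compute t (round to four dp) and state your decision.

H0: μ_d = 0; H1: μ_d > 0 (paired t-test on the differences, right-tailed).
t = d̄/(s_d/√n) = 0.22/(0.595/√64) = 2.9580
df = n − 1 = 63
p-value = P(T ≥ 2.9580) ≈ 0.0022
Since p ≈ 0.0022 < α = 0.05, reject H0; the evidence is statistically significant.

t = 2.9580; reject H0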